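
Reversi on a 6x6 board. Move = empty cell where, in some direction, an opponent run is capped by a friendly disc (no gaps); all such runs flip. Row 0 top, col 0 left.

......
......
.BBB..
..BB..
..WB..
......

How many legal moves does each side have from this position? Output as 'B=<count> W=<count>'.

Answer: B=3 W=3

Derivation:
-- B to move --
(3,1): no bracket -> illegal
(4,1): flips 1 -> legal
(5,1): flips 1 -> legal
(5,2): flips 1 -> legal
(5,3): no bracket -> illegal
B mobility = 3
-- W to move --
(1,0): no bracket -> illegal
(1,1): no bracket -> illegal
(1,2): flips 2 -> legal
(1,3): no bracket -> illegal
(1,4): no bracket -> illegal
(2,0): no bracket -> illegal
(2,4): flips 1 -> legal
(3,0): no bracket -> illegal
(3,1): no bracket -> illegal
(3,4): no bracket -> illegal
(4,1): no bracket -> illegal
(4,4): flips 1 -> legal
(5,2): no bracket -> illegal
(5,3): no bracket -> illegal
(5,4): no bracket -> illegal
W mobility = 3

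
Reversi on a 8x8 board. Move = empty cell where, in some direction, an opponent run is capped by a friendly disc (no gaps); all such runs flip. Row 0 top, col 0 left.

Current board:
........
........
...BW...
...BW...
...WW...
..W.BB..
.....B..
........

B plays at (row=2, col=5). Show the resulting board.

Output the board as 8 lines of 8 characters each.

Answer: ........
........
...BBB..
...BW...
...WW...
..W.BB..
.....B..
........

Derivation:
Place B at (2,5); scan 8 dirs for brackets.
Dir NW: first cell '.' (not opp) -> no flip
Dir N: first cell '.' (not opp) -> no flip
Dir NE: first cell '.' (not opp) -> no flip
Dir W: opp run (2,4) capped by B -> flip
Dir E: first cell '.' (not opp) -> no flip
Dir SW: opp run (3,4) (4,3) (5,2), next='.' -> no flip
Dir S: first cell '.' (not opp) -> no flip
Dir SE: first cell '.' (not opp) -> no flip
All flips: (2,4)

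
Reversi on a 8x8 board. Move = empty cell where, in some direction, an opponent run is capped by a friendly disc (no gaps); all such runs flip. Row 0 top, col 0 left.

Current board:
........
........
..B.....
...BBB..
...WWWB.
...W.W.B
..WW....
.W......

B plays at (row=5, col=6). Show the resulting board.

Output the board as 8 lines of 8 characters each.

Place B at (5,6); scan 8 dirs for brackets.
Dir NW: opp run (4,5) capped by B -> flip
Dir N: first cell 'B' (not opp) -> no flip
Dir NE: first cell '.' (not opp) -> no flip
Dir W: opp run (5,5), next='.' -> no flip
Dir E: first cell 'B' (not opp) -> no flip
Dir SW: first cell '.' (not opp) -> no flip
Dir S: first cell '.' (not opp) -> no flip
Dir SE: first cell '.' (not opp) -> no flip
All flips: (4,5)

Answer: ........
........
..B.....
...BBB..
...WWBB.
...W.WBB
..WW....
.W......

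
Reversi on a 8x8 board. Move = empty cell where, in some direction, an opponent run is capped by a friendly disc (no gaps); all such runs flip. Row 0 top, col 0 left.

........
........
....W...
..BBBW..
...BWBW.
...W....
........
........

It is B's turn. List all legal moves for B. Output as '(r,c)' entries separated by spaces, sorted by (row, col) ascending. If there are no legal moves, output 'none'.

(1,3): no bracket -> illegal
(1,4): flips 1 -> legal
(1,5): flips 1 -> legal
(2,3): no bracket -> illegal
(2,5): flips 1 -> legal
(2,6): no bracket -> illegal
(3,6): flips 1 -> legal
(3,7): no bracket -> illegal
(4,2): no bracket -> illegal
(4,7): flips 1 -> legal
(5,2): no bracket -> illegal
(5,4): flips 1 -> legal
(5,5): flips 1 -> legal
(5,6): no bracket -> illegal
(5,7): no bracket -> illegal
(6,2): no bracket -> illegal
(6,3): flips 1 -> legal
(6,4): no bracket -> illegal

Answer: (1,4) (1,5) (2,5) (3,6) (4,7) (5,4) (5,5) (6,3)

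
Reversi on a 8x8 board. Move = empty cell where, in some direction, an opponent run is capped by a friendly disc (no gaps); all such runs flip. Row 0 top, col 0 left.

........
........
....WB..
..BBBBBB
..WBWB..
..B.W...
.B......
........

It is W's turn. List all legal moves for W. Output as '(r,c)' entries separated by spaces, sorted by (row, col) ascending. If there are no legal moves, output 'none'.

Answer: (2,1) (2,2) (2,6) (2,7) (4,6) (6,2)

Derivation:
(1,4): no bracket -> illegal
(1,5): no bracket -> illegal
(1,6): no bracket -> illegal
(2,1): flips 2 -> legal
(2,2): flips 2 -> legal
(2,3): no bracket -> illegal
(2,6): flips 2 -> legal
(2,7): flips 2 -> legal
(3,1): no bracket -> illegal
(4,1): no bracket -> illegal
(4,6): flips 2 -> legal
(4,7): no bracket -> illegal
(5,0): no bracket -> illegal
(5,1): no bracket -> illegal
(5,3): no bracket -> illegal
(5,5): no bracket -> illegal
(5,6): no bracket -> illegal
(6,0): no bracket -> illegal
(6,2): flips 1 -> legal
(6,3): no bracket -> illegal
(7,0): no bracket -> illegal
(7,1): no bracket -> illegal
(7,2): no bracket -> illegal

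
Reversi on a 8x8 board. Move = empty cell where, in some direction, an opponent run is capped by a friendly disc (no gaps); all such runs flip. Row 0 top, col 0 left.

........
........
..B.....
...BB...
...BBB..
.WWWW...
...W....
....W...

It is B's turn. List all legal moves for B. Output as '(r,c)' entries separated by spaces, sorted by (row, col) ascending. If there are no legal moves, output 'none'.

Answer: (6,1) (6,2) (6,4) (6,5) (7,2) (7,3)

Derivation:
(4,0): no bracket -> illegal
(4,1): no bracket -> illegal
(4,2): no bracket -> illegal
(5,0): no bracket -> illegal
(5,5): no bracket -> illegal
(6,0): no bracket -> illegal
(6,1): flips 1 -> legal
(6,2): flips 1 -> legal
(6,4): flips 1 -> legal
(6,5): flips 1 -> legal
(7,2): flips 2 -> legal
(7,3): flips 2 -> legal
(7,5): no bracket -> illegal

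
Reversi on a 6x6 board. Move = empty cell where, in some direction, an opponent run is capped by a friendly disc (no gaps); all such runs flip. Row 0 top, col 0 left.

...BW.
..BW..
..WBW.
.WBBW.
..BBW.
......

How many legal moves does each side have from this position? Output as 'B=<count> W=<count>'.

Answer: B=11 W=7

Derivation:
-- B to move --
(0,2): no bracket -> illegal
(0,5): flips 1 -> legal
(1,1): flips 1 -> legal
(1,4): flips 1 -> legal
(1,5): flips 1 -> legal
(2,0): flips 1 -> legal
(2,1): flips 1 -> legal
(2,5): flips 2 -> legal
(3,0): flips 1 -> legal
(3,5): flips 1 -> legal
(4,0): no bracket -> illegal
(4,1): no bracket -> illegal
(4,5): flips 2 -> legal
(5,3): no bracket -> illegal
(5,4): no bracket -> illegal
(5,5): flips 1 -> legal
B mobility = 11
-- W to move --
(0,1): flips 2 -> legal
(0,2): flips 2 -> legal
(1,1): flips 1 -> legal
(1,4): no bracket -> illegal
(2,1): no bracket -> illegal
(4,1): flips 2 -> legal
(5,1): flips 2 -> legal
(5,2): flips 3 -> legal
(5,3): flips 4 -> legal
(5,4): no bracket -> illegal
W mobility = 7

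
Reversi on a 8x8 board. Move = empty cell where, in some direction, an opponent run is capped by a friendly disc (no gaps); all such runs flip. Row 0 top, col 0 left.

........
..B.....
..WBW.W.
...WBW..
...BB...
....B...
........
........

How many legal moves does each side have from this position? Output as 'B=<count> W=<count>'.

-- B to move --
(1,1): flips 2 -> legal
(1,3): no bracket -> illegal
(1,4): flips 1 -> legal
(1,5): no bracket -> illegal
(1,6): no bracket -> illegal
(1,7): flips 2 -> legal
(2,1): flips 1 -> legal
(2,5): flips 1 -> legal
(2,7): no bracket -> illegal
(3,1): no bracket -> illegal
(3,2): flips 2 -> legal
(3,6): flips 1 -> legal
(3,7): no bracket -> illegal
(4,2): no bracket -> illegal
(4,5): no bracket -> illegal
(4,6): no bracket -> illegal
B mobility = 7
-- W to move --
(0,1): no bracket -> illegal
(0,2): flips 1 -> legal
(0,3): no bracket -> illegal
(1,1): no bracket -> illegal
(1,3): flips 1 -> legal
(1,4): no bracket -> illegal
(2,1): no bracket -> illegal
(2,5): no bracket -> illegal
(3,2): no bracket -> illegal
(4,2): no bracket -> illegal
(4,5): no bracket -> illegal
(5,2): no bracket -> illegal
(5,3): flips 2 -> legal
(5,5): flips 1 -> legal
(6,3): no bracket -> illegal
(6,4): flips 3 -> legal
(6,5): no bracket -> illegal
W mobility = 5

Answer: B=7 W=5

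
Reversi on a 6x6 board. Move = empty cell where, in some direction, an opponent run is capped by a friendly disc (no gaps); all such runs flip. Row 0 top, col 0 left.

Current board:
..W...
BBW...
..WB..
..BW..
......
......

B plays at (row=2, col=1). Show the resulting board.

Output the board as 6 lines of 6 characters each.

Place B at (2,1); scan 8 dirs for brackets.
Dir NW: first cell 'B' (not opp) -> no flip
Dir N: first cell 'B' (not opp) -> no flip
Dir NE: opp run (1,2), next='.' -> no flip
Dir W: first cell '.' (not opp) -> no flip
Dir E: opp run (2,2) capped by B -> flip
Dir SW: first cell '.' (not opp) -> no flip
Dir S: first cell '.' (not opp) -> no flip
Dir SE: first cell 'B' (not opp) -> no flip
All flips: (2,2)

Answer: ..W...
BBW...
.BBB..
..BW..
......
......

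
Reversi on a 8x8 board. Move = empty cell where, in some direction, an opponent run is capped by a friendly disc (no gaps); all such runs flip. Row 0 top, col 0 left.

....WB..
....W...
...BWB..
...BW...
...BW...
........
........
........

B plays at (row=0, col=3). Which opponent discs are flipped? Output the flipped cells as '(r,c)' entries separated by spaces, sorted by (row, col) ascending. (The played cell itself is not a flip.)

Answer: (0,4) (1,4)

Derivation:
Dir NW: edge -> no flip
Dir N: edge -> no flip
Dir NE: edge -> no flip
Dir W: first cell '.' (not opp) -> no flip
Dir E: opp run (0,4) capped by B -> flip
Dir SW: first cell '.' (not opp) -> no flip
Dir S: first cell '.' (not opp) -> no flip
Dir SE: opp run (1,4) capped by B -> flip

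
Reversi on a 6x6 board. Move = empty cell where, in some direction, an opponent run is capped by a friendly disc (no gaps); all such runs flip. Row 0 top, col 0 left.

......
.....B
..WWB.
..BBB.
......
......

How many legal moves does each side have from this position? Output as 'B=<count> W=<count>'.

-- B to move --
(1,1): flips 1 -> legal
(1,2): flips 2 -> legal
(1,3): flips 1 -> legal
(1,4): flips 1 -> legal
(2,1): flips 2 -> legal
(3,1): no bracket -> illegal
B mobility = 5
-- W to move --
(0,4): no bracket -> illegal
(0,5): no bracket -> illegal
(1,3): no bracket -> illegal
(1,4): no bracket -> illegal
(2,1): no bracket -> illegal
(2,5): flips 1 -> legal
(3,1): no bracket -> illegal
(3,5): no bracket -> illegal
(4,1): flips 1 -> legal
(4,2): flips 1 -> legal
(4,3): flips 1 -> legal
(4,4): flips 1 -> legal
(4,5): flips 1 -> legal
W mobility = 6

Answer: B=5 W=6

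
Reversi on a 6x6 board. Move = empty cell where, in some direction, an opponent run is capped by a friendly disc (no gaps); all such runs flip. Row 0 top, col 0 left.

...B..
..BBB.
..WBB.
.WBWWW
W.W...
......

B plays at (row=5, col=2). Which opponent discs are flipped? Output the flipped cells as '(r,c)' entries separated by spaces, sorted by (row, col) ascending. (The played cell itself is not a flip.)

Dir NW: first cell '.' (not opp) -> no flip
Dir N: opp run (4,2) capped by B -> flip
Dir NE: first cell '.' (not opp) -> no flip
Dir W: first cell '.' (not opp) -> no flip
Dir E: first cell '.' (not opp) -> no flip
Dir SW: edge -> no flip
Dir S: edge -> no flip
Dir SE: edge -> no flip

Answer: (4,2)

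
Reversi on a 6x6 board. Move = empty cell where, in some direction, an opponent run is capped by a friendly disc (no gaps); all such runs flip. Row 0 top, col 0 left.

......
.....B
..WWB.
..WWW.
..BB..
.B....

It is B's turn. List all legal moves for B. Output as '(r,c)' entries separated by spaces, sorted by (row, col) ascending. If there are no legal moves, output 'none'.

Answer: (1,2) (1,3) (2,1) (2,5) (4,4)

Derivation:
(1,1): no bracket -> illegal
(1,2): flips 2 -> legal
(1,3): flips 2 -> legal
(1,4): no bracket -> illegal
(2,1): flips 3 -> legal
(2,5): flips 1 -> legal
(3,1): no bracket -> illegal
(3,5): no bracket -> illegal
(4,1): no bracket -> illegal
(4,4): flips 1 -> legal
(4,5): no bracket -> illegal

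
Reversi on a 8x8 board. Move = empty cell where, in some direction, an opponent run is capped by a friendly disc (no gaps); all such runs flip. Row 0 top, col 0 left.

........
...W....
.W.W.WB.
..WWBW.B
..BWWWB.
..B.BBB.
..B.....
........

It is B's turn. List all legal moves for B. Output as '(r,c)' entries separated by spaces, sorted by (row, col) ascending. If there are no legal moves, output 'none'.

Answer: (1,0) (1,2) (1,5) (1,6) (2,2) (2,4) (3,1) (3,6) (5,3)

Derivation:
(0,2): no bracket -> illegal
(0,3): no bracket -> illegal
(0,4): no bracket -> illegal
(1,0): flips 3 -> legal
(1,1): no bracket -> illegal
(1,2): flips 1 -> legal
(1,4): no bracket -> illegal
(1,5): flips 3 -> legal
(1,6): flips 1 -> legal
(2,0): no bracket -> illegal
(2,2): flips 3 -> legal
(2,4): flips 3 -> legal
(3,0): no bracket -> illegal
(3,1): flips 2 -> legal
(3,6): flips 2 -> legal
(4,1): no bracket -> illegal
(5,3): flips 2 -> legal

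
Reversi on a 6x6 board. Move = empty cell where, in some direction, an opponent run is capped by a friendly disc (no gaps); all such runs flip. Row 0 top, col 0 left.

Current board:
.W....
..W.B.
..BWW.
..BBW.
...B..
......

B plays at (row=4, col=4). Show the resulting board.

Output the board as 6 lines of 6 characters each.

Place B at (4,4); scan 8 dirs for brackets.
Dir NW: first cell 'B' (not opp) -> no flip
Dir N: opp run (3,4) (2,4) capped by B -> flip
Dir NE: first cell '.' (not opp) -> no flip
Dir W: first cell 'B' (not opp) -> no flip
Dir E: first cell '.' (not opp) -> no flip
Dir SW: first cell '.' (not opp) -> no flip
Dir S: first cell '.' (not opp) -> no flip
Dir SE: first cell '.' (not opp) -> no flip
All flips: (2,4) (3,4)

Answer: .W....
..W.B.
..BWB.
..BBB.
...BB.
......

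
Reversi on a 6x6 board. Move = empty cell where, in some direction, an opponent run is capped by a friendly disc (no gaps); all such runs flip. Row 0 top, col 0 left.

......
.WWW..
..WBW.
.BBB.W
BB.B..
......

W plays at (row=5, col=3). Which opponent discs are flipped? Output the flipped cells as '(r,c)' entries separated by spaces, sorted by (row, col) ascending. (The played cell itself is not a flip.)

Answer: (2,3) (3,3) (4,3)

Derivation:
Dir NW: first cell '.' (not opp) -> no flip
Dir N: opp run (4,3) (3,3) (2,3) capped by W -> flip
Dir NE: first cell '.' (not opp) -> no flip
Dir W: first cell '.' (not opp) -> no flip
Dir E: first cell '.' (not opp) -> no flip
Dir SW: edge -> no flip
Dir S: edge -> no flip
Dir SE: edge -> no flip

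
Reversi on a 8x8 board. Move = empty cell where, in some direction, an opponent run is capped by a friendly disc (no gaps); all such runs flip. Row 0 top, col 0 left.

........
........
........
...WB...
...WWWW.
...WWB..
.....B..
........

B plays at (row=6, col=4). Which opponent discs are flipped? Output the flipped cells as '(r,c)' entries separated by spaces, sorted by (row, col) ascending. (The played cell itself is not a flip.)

Dir NW: opp run (5,3), next='.' -> no flip
Dir N: opp run (5,4) (4,4) capped by B -> flip
Dir NE: first cell 'B' (not opp) -> no flip
Dir W: first cell '.' (not opp) -> no flip
Dir E: first cell 'B' (not opp) -> no flip
Dir SW: first cell '.' (not opp) -> no flip
Dir S: first cell '.' (not opp) -> no flip
Dir SE: first cell '.' (not opp) -> no flip

Answer: (4,4) (5,4)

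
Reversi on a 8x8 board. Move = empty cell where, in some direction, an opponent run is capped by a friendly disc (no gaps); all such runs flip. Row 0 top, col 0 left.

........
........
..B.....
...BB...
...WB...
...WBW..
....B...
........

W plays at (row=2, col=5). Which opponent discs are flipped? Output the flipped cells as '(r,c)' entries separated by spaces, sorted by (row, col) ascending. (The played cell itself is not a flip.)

Answer: (3,4)

Derivation:
Dir NW: first cell '.' (not opp) -> no flip
Dir N: first cell '.' (not opp) -> no flip
Dir NE: first cell '.' (not opp) -> no flip
Dir W: first cell '.' (not opp) -> no flip
Dir E: first cell '.' (not opp) -> no flip
Dir SW: opp run (3,4) capped by W -> flip
Dir S: first cell '.' (not opp) -> no flip
Dir SE: first cell '.' (not opp) -> no flip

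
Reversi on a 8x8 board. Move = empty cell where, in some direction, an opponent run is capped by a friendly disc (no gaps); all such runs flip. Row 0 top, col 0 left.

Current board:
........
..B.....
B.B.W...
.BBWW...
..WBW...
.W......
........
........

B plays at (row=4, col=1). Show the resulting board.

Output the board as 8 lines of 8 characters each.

Place B at (4,1); scan 8 dirs for brackets.
Dir NW: first cell '.' (not opp) -> no flip
Dir N: first cell 'B' (not opp) -> no flip
Dir NE: first cell 'B' (not opp) -> no flip
Dir W: first cell '.' (not opp) -> no flip
Dir E: opp run (4,2) capped by B -> flip
Dir SW: first cell '.' (not opp) -> no flip
Dir S: opp run (5,1), next='.' -> no flip
Dir SE: first cell '.' (not opp) -> no flip
All flips: (4,2)

Answer: ........
..B.....
B.B.W...
.BBWW...
.BBBW...
.W......
........
........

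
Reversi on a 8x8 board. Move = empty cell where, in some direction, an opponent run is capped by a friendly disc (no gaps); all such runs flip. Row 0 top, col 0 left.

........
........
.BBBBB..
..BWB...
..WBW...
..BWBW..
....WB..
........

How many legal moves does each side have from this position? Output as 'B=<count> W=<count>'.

-- B to move --
(3,1): no bracket -> illegal
(3,5): no bracket -> illegal
(4,1): flips 1 -> legal
(4,5): flips 2 -> legal
(4,6): no bracket -> illegal
(5,1): flips 2 -> legal
(5,6): flips 1 -> legal
(6,2): no bracket -> illegal
(6,3): flips 2 -> legal
(6,6): flips 3 -> legal
(7,3): no bracket -> illegal
(7,4): flips 1 -> legal
(7,5): no bracket -> illegal
B mobility = 7
-- W to move --
(1,0): no bracket -> illegal
(1,1): flips 1 -> legal
(1,2): flips 2 -> legal
(1,3): flips 1 -> legal
(1,4): flips 2 -> legal
(1,5): flips 1 -> legal
(1,6): no bracket -> illegal
(2,0): no bracket -> illegal
(2,6): no bracket -> illegal
(3,0): no bracket -> illegal
(3,1): flips 1 -> legal
(3,5): flips 1 -> legal
(3,6): no bracket -> illegal
(4,1): no bracket -> illegal
(4,5): no bracket -> illegal
(5,1): flips 1 -> legal
(5,6): no bracket -> illegal
(6,1): no bracket -> illegal
(6,2): flips 1 -> legal
(6,3): no bracket -> illegal
(6,6): flips 1 -> legal
(7,4): no bracket -> illegal
(7,5): flips 1 -> legal
(7,6): no bracket -> illegal
W mobility = 11

Answer: B=7 W=11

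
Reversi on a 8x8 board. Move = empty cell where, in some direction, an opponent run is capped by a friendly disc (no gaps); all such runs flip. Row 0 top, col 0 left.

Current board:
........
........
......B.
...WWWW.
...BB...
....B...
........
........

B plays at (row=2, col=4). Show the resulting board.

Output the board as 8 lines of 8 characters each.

Place B at (2,4); scan 8 dirs for brackets.
Dir NW: first cell '.' (not opp) -> no flip
Dir N: first cell '.' (not opp) -> no flip
Dir NE: first cell '.' (not opp) -> no flip
Dir W: first cell '.' (not opp) -> no flip
Dir E: first cell '.' (not opp) -> no flip
Dir SW: opp run (3,3), next='.' -> no flip
Dir S: opp run (3,4) capped by B -> flip
Dir SE: opp run (3,5), next='.' -> no flip
All flips: (3,4)

Answer: ........
........
....B.B.
...WBWW.
...BB...
....B...
........
........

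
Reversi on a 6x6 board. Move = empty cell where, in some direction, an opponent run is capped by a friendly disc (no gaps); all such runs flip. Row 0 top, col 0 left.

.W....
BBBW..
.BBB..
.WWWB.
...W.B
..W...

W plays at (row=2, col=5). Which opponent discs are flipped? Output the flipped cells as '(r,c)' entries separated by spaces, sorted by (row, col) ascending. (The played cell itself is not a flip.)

Answer: (3,4)

Derivation:
Dir NW: first cell '.' (not opp) -> no flip
Dir N: first cell '.' (not opp) -> no flip
Dir NE: edge -> no flip
Dir W: first cell '.' (not opp) -> no flip
Dir E: edge -> no flip
Dir SW: opp run (3,4) capped by W -> flip
Dir S: first cell '.' (not opp) -> no flip
Dir SE: edge -> no flip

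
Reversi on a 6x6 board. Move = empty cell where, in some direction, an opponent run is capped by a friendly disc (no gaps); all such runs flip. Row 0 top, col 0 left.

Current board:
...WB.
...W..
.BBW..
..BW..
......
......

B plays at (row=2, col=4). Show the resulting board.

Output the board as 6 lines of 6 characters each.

Place B at (2,4); scan 8 dirs for brackets.
Dir NW: opp run (1,3), next='.' -> no flip
Dir N: first cell '.' (not opp) -> no flip
Dir NE: first cell '.' (not opp) -> no flip
Dir W: opp run (2,3) capped by B -> flip
Dir E: first cell '.' (not opp) -> no flip
Dir SW: opp run (3,3), next='.' -> no flip
Dir S: first cell '.' (not opp) -> no flip
Dir SE: first cell '.' (not opp) -> no flip
All flips: (2,3)

Answer: ...WB.
...W..
.BBBB.
..BW..
......
......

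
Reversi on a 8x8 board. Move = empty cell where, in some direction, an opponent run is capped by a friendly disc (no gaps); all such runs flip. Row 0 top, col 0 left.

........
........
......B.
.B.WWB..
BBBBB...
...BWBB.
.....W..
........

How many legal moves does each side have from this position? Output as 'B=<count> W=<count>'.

-- B to move --
(2,2): flips 1 -> legal
(2,3): flips 1 -> legal
(2,4): flips 2 -> legal
(2,5): flips 1 -> legal
(3,2): flips 2 -> legal
(4,5): no bracket -> illegal
(6,3): no bracket -> illegal
(6,4): flips 1 -> legal
(6,6): no bracket -> illegal
(7,4): flips 1 -> legal
(7,5): flips 1 -> legal
(7,6): flips 2 -> legal
B mobility = 9
-- W to move --
(1,5): no bracket -> illegal
(1,6): no bracket -> illegal
(1,7): no bracket -> illegal
(2,0): no bracket -> illegal
(2,1): no bracket -> illegal
(2,2): no bracket -> illegal
(2,4): no bracket -> illegal
(2,5): no bracket -> illegal
(2,7): no bracket -> illegal
(3,0): no bracket -> illegal
(3,2): flips 1 -> legal
(3,6): flips 1 -> legal
(3,7): no bracket -> illegal
(4,5): flips 1 -> legal
(4,6): no bracket -> illegal
(4,7): flips 1 -> legal
(5,0): no bracket -> illegal
(5,1): flips 1 -> legal
(5,2): flips 2 -> legal
(5,7): flips 2 -> legal
(6,2): no bracket -> illegal
(6,3): flips 2 -> legal
(6,4): no bracket -> illegal
(6,6): flips 2 -> legal
(6,7): no bracket -> illegal
W mobility = 9

Answer: B=9 W=9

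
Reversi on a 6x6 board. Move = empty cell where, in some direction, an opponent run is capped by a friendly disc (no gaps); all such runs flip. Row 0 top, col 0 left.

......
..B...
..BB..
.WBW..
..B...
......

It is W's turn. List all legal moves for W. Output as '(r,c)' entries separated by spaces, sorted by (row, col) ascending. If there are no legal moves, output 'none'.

(0,1): no bracket -> illegal
(0,2): no bracket -> illegal
(0,3): no bracket -> illegal
(1,1): flips 1 -> legal
(1,3): flips 2 -> legal
(1,4): no bracket -> illegal
(2,1): no bracket -> illegal
(2,4): no bracket -> illegal
(3,4): no bracket -> illegal
(4,1): no bracket -> illegal
(4,3): no bracket -> illegal
(5,1): flips 1 -> legal
(5,2): no bracket -> illegal
(5,3): flips 1 -> legal

Answer: (1,1) (1,3) (5,1) (5,3)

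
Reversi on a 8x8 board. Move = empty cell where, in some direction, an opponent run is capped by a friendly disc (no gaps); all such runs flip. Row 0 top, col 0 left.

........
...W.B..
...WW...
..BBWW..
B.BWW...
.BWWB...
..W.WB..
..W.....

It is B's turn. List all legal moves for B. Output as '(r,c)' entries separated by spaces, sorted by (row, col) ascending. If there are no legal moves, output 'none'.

Answer: (0,3) (1,4) (3,6) (4,5) (5,5) (6,3) (7,3) (7,4) (7,5)

Derivation:
(0,2): no bracket -> illegal
(0,3): flips 2 -> legal
(0,4): no bracket -> illegal
(1,2): no bracket -> illegal
(1,4): flips 4 -> legal
(2,2): no bracket -> illegal
(2,5): no bracket -> illegal
(2,6): no bracket -> illegal
(3,6): flips 2 -> legal
(4,1): no bracket -> illegal
(4,5): flips 2 -> legal
(4,6): no bracket -> illegal
(5,5): flips 1 -> legal
(6,1): no bracket -> illegal
(6,3): flips 3 -> legal
(7,1): no bracket -> illegal
(7,3): flips 1 -> legal
(7,4): flips 1 -> legal
(7,5): flips 2 -> legal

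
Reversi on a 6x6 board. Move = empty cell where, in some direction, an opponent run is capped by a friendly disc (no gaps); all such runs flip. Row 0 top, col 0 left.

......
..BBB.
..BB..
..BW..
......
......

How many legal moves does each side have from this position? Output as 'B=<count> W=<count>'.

Answer: B=3 W=3

Derivation:
-- B to move --
(2,4): no bracket -> illegal
(3,4): flips 1 -> legal
(4,2): no bracket -> illegal
(4,3): flips 1 -> legal
(4,4): flips 1 -> legal
B mobility = 3
-- W to move --
(0,1): no bracket -> illegal
(0,2): no bracket -> illegal
(0,3): flips 2 -> legal
(0,4): no bracket -> illegal
(0,5): no bracket -> illegal
(1,1): flips 1 -> legal
(1,5): no bracket -> illegal
(2,1): no bracket -> illegal
(2,4): no bracket -> illegal
(2,5): no bracket -> illegal
(3,1): flips 1 -> legal
(3,4): no bracket -> illegal
(4,1): no bracket -> illegal
(4,2): no bracket -> illegal
(4,3): no bracket -> illegal
W mobility = 3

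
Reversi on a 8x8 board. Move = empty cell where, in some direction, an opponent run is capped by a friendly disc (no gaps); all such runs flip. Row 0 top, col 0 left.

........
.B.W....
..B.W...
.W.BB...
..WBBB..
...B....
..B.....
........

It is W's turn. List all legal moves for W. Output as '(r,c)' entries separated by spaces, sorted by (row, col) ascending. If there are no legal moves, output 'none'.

Answer: (4,6) (5,4) (6,4)

Derivation:
(0,0): no bracket -> illegal
(0,1): no bracket -> illegal
(0,2): no bracket -> illegal
(1,0): no bracket -> illegal
(1,2): no bracket -> illegal
(2,0): no bracket -> illegal
(2,1): no bracket -> illegal
(2,3): no bracket -> illegal
(2,5): no bracket -> illegal
(3,2): no bracket -> illegal
(3,5): no bracket -> illegal
(3,6): no bracket -> illegal
(4,6): flips 3 -> legal
(5,1): no bracket -> illegal
(5,2): no bracket -> illegal
(5,4): flips 2 -> legal
(5,5): no bracket -> illegal
(5,6): no bracket -> illegal
(6,1): no bracket -> illegal
(6,3): no bracket -> illegal
(6,4): flips 1 -> legal
(7,1): no bracket -> illegal
(7,2): no bracket -> illegal
(7,3): no bracket -> illegal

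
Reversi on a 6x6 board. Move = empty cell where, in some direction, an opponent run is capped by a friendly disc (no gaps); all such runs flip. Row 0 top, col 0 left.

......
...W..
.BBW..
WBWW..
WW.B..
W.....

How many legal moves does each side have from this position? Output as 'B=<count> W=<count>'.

Answer: B=7 W=6

Derivation:
-- B to move --
(0,2): no bracket -> illegal
(0,3): flips 3 -> legal
(0,4): flips 1 -> legal
(1,2): no bracket -> illegal
(1,4): no bracket -> illegal
(2,0): no bracket -> illegal
(2,4): flips 1 -> legal
(3,4): flips 2 -> legal
(4,2): flips 1 -> legal
(4,4): flips 1 -> legal
(5,1): flips 1 -> legal
(5,2): no bracket -> illegal
B mobility = 7
-- W to move --
(1,0): flips 1 -> legal
(1,1): flips 3 -> legal
(1,2): flips 2 -> legal
(2,0): flips 2 -> legal
(3,4): no bracket -> illegal
(4,2): no bracket -> illegal
(4,4): no bracket -> illegal
(5,2): no bracket -> illegal
(5,3): flips 1 -> legal
(5,4): flips 1 -> legal
W mobility = 6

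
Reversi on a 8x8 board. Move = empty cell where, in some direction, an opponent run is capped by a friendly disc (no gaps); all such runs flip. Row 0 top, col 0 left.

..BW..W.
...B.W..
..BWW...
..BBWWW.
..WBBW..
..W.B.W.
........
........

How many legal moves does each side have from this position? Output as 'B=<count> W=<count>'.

Answer: B=11 W=8

Derivation:
-- B to move --
(0,4): flips 1 -> legal
(0,5): no bracket -> illegal
(0,7): no bracket -> illegal
(1,2): no bracket -> illegal
(1,4): flips 3 -> legal
(1,6): no bracket -> illegal
(1,7): no bracket -> illegal
(2,5): flips 3 -> legal
(2,6): flips 1 -> legal
(2,7): flips 2 -> legal
(3,1): no bracket -> illegal
(3,7): flips 3 -> legal
(4,1): flips 1 -> legal
(4,6): flips 3 -> legal
(4,7): no bracket -> illegal
(5,1): flips 1 -> legal
(5,3): no bracket -> illegal
(5,5): no bracket -> illegal
(5,7): no bracket -> illegal
(6,1): flips 1 -> legal
(6,2): flips 2 -> legal
(6,3): no bracket -> illegal
(6,5): no bracket -> illegal
(6,6): no bracket -> illegal
(6,7): no bracket -> illegal
B mobility = 11
-- W to move --
(0,1): flips 1 -> legal
(0,4): no bracket -> illegal
(1,1): no bracket -> illegal
(1,2): flips 2 -> legal
(1,4): no bracket -> illegal
(2,1): flips 1 -> legal
(3,1): flips 2 -> legal
(4,1): flips 1 -> legal
(5,3): flips 3 -> legal
(5,5): no bracket -> illegal
(6,3): flips 1 -> legal
(6,4): flips 2 -> legal
(6,5): no bracket -> illegal
W mobility = 8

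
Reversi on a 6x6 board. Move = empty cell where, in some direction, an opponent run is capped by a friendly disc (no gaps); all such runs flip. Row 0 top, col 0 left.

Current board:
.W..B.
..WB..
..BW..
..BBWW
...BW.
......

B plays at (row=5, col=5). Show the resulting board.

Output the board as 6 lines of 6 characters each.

Place B at (5,5); scan 8 dirs for brackets.
Dir NW: opp run (4,4) capped by B -> flip
Dir N: first cell '.' (not opp) -> no flip
Dir NE: edge -> no flip
Dir W: first cell '.' (not opp) -> no flip
Dir E: edge -> no flip
Dir SW: edge -> no flip
Dir S: edge -> no flip
Dir SE: edge -> no flip
All flips: (4,4)

Answer: .W..B.
..WB..
..BW..
..BBWW
...BB.
.....B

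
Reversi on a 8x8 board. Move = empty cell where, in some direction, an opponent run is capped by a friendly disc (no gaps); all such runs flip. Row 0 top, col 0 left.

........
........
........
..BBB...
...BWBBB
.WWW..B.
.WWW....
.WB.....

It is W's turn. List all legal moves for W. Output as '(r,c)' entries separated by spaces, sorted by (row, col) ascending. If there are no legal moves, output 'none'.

(2,1): no bracket -> illegal
(2,2): flips 1 -> legal
(2,3): flips 2 -> legal
(2,4): flips 1 -> legal
(2,5): flips 2 -> legal
(3,1): no bracket -> illegal
(3,5): no bracket -> illegal
(3,6): no bracket -> illegal
(3,7): no bracket -> illegal
(4,1): no bracket -> illegal
(4,2): flips 1 -> legal
(5,4): no bracket -> illegal
(5,5): no bracket -> illegal
(5,7): no bracket -> illegal
(6,5): no bracket -> illegal
(6,6): no bracket -> illegal
(6,7): no bracket -> illegal
(7,3): flips 1 -> legal

Answer: (2,2) (2,3) (2,4) (2,5) (4,2) (7,3)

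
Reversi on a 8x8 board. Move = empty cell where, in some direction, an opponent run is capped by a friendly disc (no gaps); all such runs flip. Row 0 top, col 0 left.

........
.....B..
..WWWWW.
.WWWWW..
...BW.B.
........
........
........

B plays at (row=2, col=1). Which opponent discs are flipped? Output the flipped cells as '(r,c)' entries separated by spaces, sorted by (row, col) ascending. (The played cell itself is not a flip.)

Answer: (3,2)

Derivation:
Dir NW: first cell '.' (not opp) -> no flip
Dir N: first cell '.' (not opp) -> no flip
Dir NE: first cell '.' (not opp) -> no flip
Dir W: first cell '.' (not opp) -> no flip
Dir E: opp run (2,2) (2,3) (2,4) (2,5) (2,6), next='.' -> no flip
Dir SW: first cell '.' (not opp) -> no flip
Dir S: opp run (3,1), next='.' -> no flip
Dir SE: opp run (3,2) capped by B -> flip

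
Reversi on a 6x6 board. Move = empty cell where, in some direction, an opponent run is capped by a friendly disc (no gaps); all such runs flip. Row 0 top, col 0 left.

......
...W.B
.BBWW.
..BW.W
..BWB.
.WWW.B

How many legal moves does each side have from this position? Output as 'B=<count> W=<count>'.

Answer: B=5 W=7

Derivation:
-- B to move --
(0,2): no bracket -> illegal
(0,3): no bracket -> illegal
(0,4): flips 1 -> legal
(1,2): no bracket -> illegal
(1,4): flips 1 -> legal
(2,5): flips 2 -> legal
(3,4): flips 1 -> legal
(4,0): no bracket -> illegal
(4,1): no bracket -> illegal
(4,5): no bracket -> illegal
(5,0): no bracket -> illegal
(5,4): flips 1 -> legal
B mobility = 5
-- W to move --
(0,4): no bracket -> illegal
(0,5): no bracket -> illegal
(1,0): flips 2 -> legal
(1,1): flips 1 -> legal
(1,2): flips 3 -> legal
(1,4): no bracket -> illegal
(2,0): flips 2 -> legal
(2,5): no bracket -> illegal
(3,0): no bracket -> illegal
(3,1): flips 3 -> legal
(3,4): no bracket -> illegal
(4,1): flips 2 -> legal
(4,5): flips 1 -> legal
(5,4): no bracket -> illegal
W mobility = 7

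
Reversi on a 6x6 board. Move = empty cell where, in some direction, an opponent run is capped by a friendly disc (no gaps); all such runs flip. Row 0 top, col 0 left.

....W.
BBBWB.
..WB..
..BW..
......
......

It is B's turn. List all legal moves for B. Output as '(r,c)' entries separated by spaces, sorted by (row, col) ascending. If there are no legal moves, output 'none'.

Answer: (0,3) (2,1) (3,4) (4,3) (4,4)

Derivation:
(0,2): no bracket -> illegal
(0,3): flips 1 -> legal
(0,5): no bracket -> illegal
(1,5): no bracket -> illegal
(2,1): flips 1 -> legal
(2,4): no bracket -> illegal
(3,1): no bracket -> illegal
(3,4): flips 1 -> legal
(4,2): no bracket -> illegal
(4,3): flips 1 -> legal
(4,4): flips 2 -> legal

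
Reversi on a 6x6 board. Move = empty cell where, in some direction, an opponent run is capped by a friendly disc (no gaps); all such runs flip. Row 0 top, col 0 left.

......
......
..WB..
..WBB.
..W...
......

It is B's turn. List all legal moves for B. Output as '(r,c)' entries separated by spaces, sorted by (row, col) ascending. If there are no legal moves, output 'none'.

(1,1): flips 1 -> legal
(1,2): no bracket -> illegal
(1,3): no bracket -> illegal
(2,1): flips 1 -> legal
(3,1): flips 1 -> legal
(4,1): flips 1 -> legal
(4,3): no bracket -> illegal
(5,1): flips 1 -> legal
(5,2): no bracket -> illegal
(5,3): no bracket -> illegal

Answer: (1,1) (2,1) (3,1) (4,1) (5,1)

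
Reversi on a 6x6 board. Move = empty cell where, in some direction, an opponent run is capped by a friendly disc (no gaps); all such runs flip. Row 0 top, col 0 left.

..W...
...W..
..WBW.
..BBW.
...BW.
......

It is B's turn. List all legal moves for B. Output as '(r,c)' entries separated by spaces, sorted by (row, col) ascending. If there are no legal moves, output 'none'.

(0,1): no bracket -> illegal
(0,3): flips 1 -> legal
(0,4): no bracket -> illegal
(1,1): flips 1 -> legal
(1,2): flips 1 -> legal
(1,4): no bracket -> illegal
(1,5): flips 1 -> legal
(2,1): flips 1 -> legal
(2,5): flips 2 -> legal
(3,1): no bracket -> illegal
(3,5): flips 1 -> legal
(4,5): flips 2 -> legal
(5,3): no bracket -> illegal
(5,4): no bracket -> illegal
(5,5): flips 1 -> legal

Answer: (0,3) (1,1) (1,2) (1,5) (2,1) (2,5) (3,5) (4,5) (5,5)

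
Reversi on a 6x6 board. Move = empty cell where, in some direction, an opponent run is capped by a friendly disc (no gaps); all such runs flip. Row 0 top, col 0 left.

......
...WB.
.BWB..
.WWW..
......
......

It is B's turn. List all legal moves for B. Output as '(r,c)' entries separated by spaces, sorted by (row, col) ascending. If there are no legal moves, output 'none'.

(0,2): no bracket -> illegal
(0,3): flips 1 -> legal
(0,4): no bracket -> illegal
(1,1): no bracket -> illegal
(1,2): flips 1 -> legal
(2,0): no bracket -> illegal
(2,4): no bracket -> illegal
(3,0): no bracket -> illegal
(3,4): no bracket -> illegal
(4,0): no bracket -> illegal
(4,1): flips 2 -> legal
(4,2): no bracket -> illegal
(4,3): flips 2 -> legal
(4,4): no bracket -> illegal

Answer: (0,3) (1,2) (4,1) (4,3)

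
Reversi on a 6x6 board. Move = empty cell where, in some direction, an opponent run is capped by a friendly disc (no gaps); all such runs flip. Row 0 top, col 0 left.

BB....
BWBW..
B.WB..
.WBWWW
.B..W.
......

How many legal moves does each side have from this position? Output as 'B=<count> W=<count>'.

-- B to move --
(0,2): flips 1 -> legal
(0,3): flips 1 -> legal
(0,4): no bracket -> illegal
(1,4): flips 1 -> legal
(2,1): flips 3 -> legal
(2,4): no bracket -> illegal
(2,5): no bracket -> illegal
(3,0): flips 1 -> legal
(4,0): no bracket -> illegal
(4,2): flips 1 -> legal
(4,3): flips 1 -> legal
(4,5): flips 1 -> legal
(5,3): no bracket -> illegal
(5,4): no bracket -> illegal
(5,5): flips 4 -> legal
B mobility = 9
-- W to move --
(0,2): flips 1 -> legal
(0,3): no bracket -> illegal
(1,4): no bracket -> illegal
(2,1): no bracket -> illegal
(2,4): flips 1 -> legal
(3,0): no bracket -> illegal
(4,0): no bracket -> illegal
(4,2): flips 1 -> legal
(4,3): no bracket -> illegal
(5,0): no bracket -> illegal
(5,1): flips 1 -> legal
(5,2): no bracket -> illegal
W mobility = 4

Answer: B=9 W=4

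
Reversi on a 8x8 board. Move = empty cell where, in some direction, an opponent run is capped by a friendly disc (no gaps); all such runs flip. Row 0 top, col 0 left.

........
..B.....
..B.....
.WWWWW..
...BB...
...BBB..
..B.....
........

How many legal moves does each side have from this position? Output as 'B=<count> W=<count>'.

Answer: B=7 W=9

Derivation:
-- B to move --
(2,0): no bracket -> illegal
(2,1): flips 1 -> legal
(2,3): flips 1 -> legal
(2,4): flips 1 -> legal
(2,5): flips 1 -> legal
(2,6): flips 1 -> legal
(3,0): no bracket -> illegal
(3,6): no bracket -> illegal
(4,0): flips 1 -> legal
(4,1): no bracket -> illegal
(4,2): flips 1 -> legal
(4,5): no bracket -> illegal
(4,6): no bracket -> illegal
B mobility = 7
-- W to move --
(0,1): no bracket -> illegal
(0,2): flips 2 -> legal
(0,3): no bracket -> illegal
(1,1): flips 1 -> legal
(1,3): flips 1 -> legal
(2,1): no bracket -> illegal
(2,3): no bracket -> illegal
(4,2): no bracket -> illegal
(4,5): no bracket -> illegal
(4,6): no bracket -> illegal
(5,1): no bracket -> illegal
(5,2): flips 1 -> legal
(5,6): no bracket -> illegal
(6,1): no bracket -> illegal
(6,3): flips 2 -> legal
(6,4): flips 2 -> legal
(6,5): flips 2 -> legal
(6,6): flips 2 -> legal
(7,1): flips 3 -> legal
(7,2): no bracket -> illegal
(7,3): no bracket -> illegal
W mobility = 9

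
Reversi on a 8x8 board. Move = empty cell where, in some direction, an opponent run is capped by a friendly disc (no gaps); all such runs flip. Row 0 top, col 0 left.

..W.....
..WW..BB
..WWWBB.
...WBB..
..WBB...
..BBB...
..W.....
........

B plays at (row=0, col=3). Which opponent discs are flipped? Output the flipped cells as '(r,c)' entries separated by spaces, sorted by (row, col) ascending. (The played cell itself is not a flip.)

Dir NW: edge -> no flip
Dir N: edge -> no flip
Dir NE: edge -> no flip
Dir W: opp run (0,2), next='.' -> no flip
Dir E: first cell '.' (not opp) -> no flip
Dir SW: opp run (1,2), next='.' -> no flip
Dir S: opp run (1,3) (2,3) (3,3) capped by B -> flip
Dir SE: first cell '.' (not opp) -> no flip

Answer: (1,3) (2,3) (3,3)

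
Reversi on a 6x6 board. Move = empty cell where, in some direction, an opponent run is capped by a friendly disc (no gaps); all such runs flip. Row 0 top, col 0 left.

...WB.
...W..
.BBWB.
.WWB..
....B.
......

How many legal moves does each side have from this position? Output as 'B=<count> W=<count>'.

-- B to move --
(0,2): flips 2 -> legal
(1,2): no bracket -> illegal
(1,4): no bracket -> illegal
(2,0): no bracket -> illegal
(3,0): flips 2 -> legal
(3,4): no bracket -> illegal
(4,0): flips 1 -> legal
(4,1): flips 1 -> legal
(4,2): flips 1 -> legal
(4,3): flips 1 -> legal
B mobility = 6
-- W to move --
(0,5): flips 1 -> legal
(1,0): flips 1 -> legal
(1,1): flips 1 -> legal
(1,2): flips 1 -> legal
(1,4): no bracket -> illegal
(1,5): no bracket -> illegal
(2,0): flips 2 -> legal
(2,5): flips 1 -> legal
(3,0): no bracket -> illegal
(3,4): flips 1 -> legal
(3,5): flips 1 -> legal
(4,2): no bracket -> illegal
(4,3): flips 1 -> legal
(4,5): no bracket -> illegal
(5,3): no bracket -> illegal
(5,4): no bracket -> illegal
(5,5): no bracket -> illegal
W mobility = 9

Answer: B=6 W=9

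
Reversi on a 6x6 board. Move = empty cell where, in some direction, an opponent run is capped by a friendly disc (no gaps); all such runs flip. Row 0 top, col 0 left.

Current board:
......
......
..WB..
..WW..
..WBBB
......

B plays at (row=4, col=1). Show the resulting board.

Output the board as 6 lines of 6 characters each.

Place B at (4,1); scan 8 dirs for brackets.
Dir NW: first cell '.' (not opp) -> no flip
Dir N: first cell '.' (not opp) -> no flip
Dir NE: opp run (3,2) capped by B -> flip
Dir W: first cell '.' (not opp) -> no flip
Dir E: opp run (4,2) capped by B -> flip
Dir SW: first cell '.' (not opp) -> no flip
Dir S: first cell '.' (not opp) -> no flip
Dir SE: first cell '.' (not opp) -> no flip
All flips: (3,2) (4,2)

Answer: ......
......
..WB..
..BW..
.BBBBB
......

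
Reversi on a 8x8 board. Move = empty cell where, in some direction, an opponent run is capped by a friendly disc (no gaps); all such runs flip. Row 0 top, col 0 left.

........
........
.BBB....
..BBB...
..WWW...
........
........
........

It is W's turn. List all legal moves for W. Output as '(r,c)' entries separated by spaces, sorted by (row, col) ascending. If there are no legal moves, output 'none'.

(1,0): flips 2 -> legal
(1,1): flips 2 -> legal
(1,2): flips 2 -> legal
(1,3): flips 2 -> legal
(1,4): no bracket -> illegal
(2,0): no bracket -> illegal
(2,4): flips 2 -> legal
(2,5): flips 1 -> legal
(3,0): no bracket -> illegal
(3,1): no bracket -> illegal
(3,5): no bracket -> illegal
(4,1): no bracket -> illegal
(4,5): no bracket -> illegal

Answer: (1,0) (1,1) (1,2) (1,3) (2,4) (2,5)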